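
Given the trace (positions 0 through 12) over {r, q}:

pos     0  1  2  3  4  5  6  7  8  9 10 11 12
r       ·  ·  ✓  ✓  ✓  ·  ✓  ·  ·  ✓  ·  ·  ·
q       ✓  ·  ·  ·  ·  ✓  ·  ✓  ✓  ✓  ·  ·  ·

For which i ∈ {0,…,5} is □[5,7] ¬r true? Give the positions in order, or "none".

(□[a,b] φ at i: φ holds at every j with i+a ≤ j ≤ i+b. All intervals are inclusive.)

Evaluate at each i in [0,5]:
  i=0: ✗ (fails at j=6)
  i=1: ✗ (fails at j=6)
  i=2: ✗ (fails at j=9)
  i=3: ✗ (fails at j=9)
  i=4: ✗ (fails at j=9)
  i=5: ✓ (all of [10,12])

5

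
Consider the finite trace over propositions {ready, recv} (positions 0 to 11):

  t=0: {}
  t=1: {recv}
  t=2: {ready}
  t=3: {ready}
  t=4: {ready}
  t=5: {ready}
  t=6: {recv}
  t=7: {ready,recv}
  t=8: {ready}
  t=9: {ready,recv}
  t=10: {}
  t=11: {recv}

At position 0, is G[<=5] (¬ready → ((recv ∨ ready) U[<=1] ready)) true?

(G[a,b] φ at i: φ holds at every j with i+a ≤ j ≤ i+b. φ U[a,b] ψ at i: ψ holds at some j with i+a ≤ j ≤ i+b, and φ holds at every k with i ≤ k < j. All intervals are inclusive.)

Does not hold

Check (¬ready → ((recv ∨ ready) U[<=1] ready)) at every j in [0,5]:
  j=0: antecedent true; consequent fails → ✗
  j=1: antecedent true; consequent holds → ✓
  j=2: antecedent false → ✓
  j=3: antecedent false → ✓
  j=4: antecedent false → ✓
  j=5: antecedent false → ✓
Fails at j=0 → formula fails.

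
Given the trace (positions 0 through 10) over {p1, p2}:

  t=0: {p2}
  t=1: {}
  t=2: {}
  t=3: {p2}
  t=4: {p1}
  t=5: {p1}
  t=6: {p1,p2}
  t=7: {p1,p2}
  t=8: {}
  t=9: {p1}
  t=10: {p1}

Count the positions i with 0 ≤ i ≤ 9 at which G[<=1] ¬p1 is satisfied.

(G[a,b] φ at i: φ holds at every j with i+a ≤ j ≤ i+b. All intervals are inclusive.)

3

Evaluate at each i in [0,9]:
  i=0: ✓ (all of [0,1])
  i=1: ✓ (all of [1,2])
  i=2: ✓ (all of [2,3])
  i=3: ✗ (fails at j=4)
  i=4: ✗ (fails at j=4)
  i=5: ✗ (fails at j=5)
  i=6: ✗ (fails at j=6)
  i=7: ✗ (fails at j=7)
  i=8: ✗ (fails at j=9)
  i=9: ✗ (fails at j=9)
Positions where it holds: {0, 1, 2} → 3.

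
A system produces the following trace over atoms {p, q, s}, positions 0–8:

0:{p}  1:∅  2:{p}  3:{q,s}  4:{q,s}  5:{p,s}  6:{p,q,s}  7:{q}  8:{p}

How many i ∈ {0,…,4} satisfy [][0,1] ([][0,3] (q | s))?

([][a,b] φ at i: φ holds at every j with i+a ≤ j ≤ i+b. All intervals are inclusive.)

1

Evaluate at each i in [0,4]:
  i=0: ✗ (fails at j=0)
  i=1: ✗ (fails at j=1)
  i=2: ✗ (fails at j=2)
  i=3: ✓ (all of [3,4])
  i=4: ✗ (fails at j=5)
Positions where it holds: {3} → 1.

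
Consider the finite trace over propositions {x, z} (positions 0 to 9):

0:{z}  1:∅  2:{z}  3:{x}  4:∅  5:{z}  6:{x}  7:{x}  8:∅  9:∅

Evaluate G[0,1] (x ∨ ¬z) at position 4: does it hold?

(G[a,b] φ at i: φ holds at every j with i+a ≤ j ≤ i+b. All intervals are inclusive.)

False

Check (x ∨ ¬z) at every j in [4,5]:
  j=4: true
  j=5: false
Fails at j=5 → formula fails.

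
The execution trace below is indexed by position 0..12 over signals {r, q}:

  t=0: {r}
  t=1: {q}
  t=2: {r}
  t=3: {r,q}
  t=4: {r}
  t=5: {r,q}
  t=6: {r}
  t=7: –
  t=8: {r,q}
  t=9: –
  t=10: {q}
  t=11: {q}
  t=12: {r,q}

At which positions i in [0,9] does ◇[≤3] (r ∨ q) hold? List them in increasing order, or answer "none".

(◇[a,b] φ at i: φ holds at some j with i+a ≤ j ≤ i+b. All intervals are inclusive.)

Evaluate at each i in [0,9]:
  i=0: ✓ (witness j=0)
  i=1: ✓ (witness j=1)
  i=2: ✓ (witness j=2)
  i=3: ✓ (witness j=3)
  i=4: ✓ (witness j=4)
  i=5: ✓ (witness j=5)
  i=6: ✓ (witness j=6)
  i=7: ✓ (witness j=8)
  i=8: ✓ (witness j=8)
  i=9: ✓ (witness j=10)

0, 1, 2, 3, 4, 5, 6, 7, 8, 9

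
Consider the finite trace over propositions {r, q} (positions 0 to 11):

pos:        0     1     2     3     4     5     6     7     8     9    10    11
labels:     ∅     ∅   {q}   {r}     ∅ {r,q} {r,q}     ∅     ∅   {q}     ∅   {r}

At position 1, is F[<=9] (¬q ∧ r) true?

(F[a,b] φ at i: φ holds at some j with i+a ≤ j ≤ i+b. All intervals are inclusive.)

Check (¬q ∧ r) at each j in [1,10]:
  j=1: false
  j=2: false
  j=3: true
  j=4: false
  j=5: false
  j=6: false
  j=7: false
  j=8: false
  j=9: false
  j=10: false
Found at j=3 → formula holds.

Holds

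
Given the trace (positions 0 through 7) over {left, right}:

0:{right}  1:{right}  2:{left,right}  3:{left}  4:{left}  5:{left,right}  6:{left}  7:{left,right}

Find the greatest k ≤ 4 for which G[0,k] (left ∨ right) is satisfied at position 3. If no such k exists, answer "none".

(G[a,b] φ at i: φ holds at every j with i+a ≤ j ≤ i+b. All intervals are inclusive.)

4

(left ∨ right) must hold from j=3 onward; find where it first fails.
  j=3: holds
  j=4: holds
  j=5: holds
  j=6: holds
  j=7: holds
Holds through j=7; largest k = 4.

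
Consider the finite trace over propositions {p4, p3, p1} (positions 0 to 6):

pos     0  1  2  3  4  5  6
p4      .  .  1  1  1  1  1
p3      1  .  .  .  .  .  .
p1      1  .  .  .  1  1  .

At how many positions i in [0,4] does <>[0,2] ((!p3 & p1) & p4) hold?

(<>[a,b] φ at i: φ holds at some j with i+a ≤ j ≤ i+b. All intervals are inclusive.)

3

Evaluate at each i in [0,4]:
  i=0: ✗ (none in [0,2])
  i=1: ✗ (none in [1,3])
  i=2: ✓ (witness j=4)
  i=3: ✓ (witness j=4)
  i=4: ✓ (witness j=4)
Positions where it holds: {2, 3, 4} → 3.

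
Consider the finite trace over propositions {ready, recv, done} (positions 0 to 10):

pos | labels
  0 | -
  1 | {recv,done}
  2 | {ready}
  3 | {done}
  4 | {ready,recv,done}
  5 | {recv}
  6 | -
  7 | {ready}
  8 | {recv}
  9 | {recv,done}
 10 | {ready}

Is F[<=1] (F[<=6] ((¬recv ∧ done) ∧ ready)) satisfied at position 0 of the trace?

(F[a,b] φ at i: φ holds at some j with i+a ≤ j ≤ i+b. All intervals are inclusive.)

Does not hold

Check F[<=6] ((¬recv ∧ done) ∧ ready) at each j in [0,1]:
  j=0: fails (none in [0,6])
  j=1: fails (none in [1,7])
No position in the window satisfies it → formula fails.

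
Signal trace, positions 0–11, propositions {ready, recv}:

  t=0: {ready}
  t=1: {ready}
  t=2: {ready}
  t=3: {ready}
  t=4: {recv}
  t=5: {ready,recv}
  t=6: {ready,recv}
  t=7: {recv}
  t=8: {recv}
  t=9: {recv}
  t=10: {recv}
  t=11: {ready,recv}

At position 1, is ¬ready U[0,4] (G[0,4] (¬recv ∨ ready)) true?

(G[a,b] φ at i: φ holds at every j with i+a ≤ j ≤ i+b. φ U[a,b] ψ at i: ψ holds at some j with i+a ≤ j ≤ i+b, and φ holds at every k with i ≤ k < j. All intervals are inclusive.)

Does not hold

Need some j in [1,5] with G[0,4] (¬recv ∨ ready), and ¬ready at every k in [1,j-1].
  j=1: G[0,4] (¬recv ∨ ready) — fails at 4.
  j=2: G[0,4] (¬recv ∨ ready) — fails at 4.
  j=3: G[0,4] (¬recv ∨ ready) — fails at 4.
  j=4: G[0,4] (¬recv ∨ ready) — fails at 4.
  j=5: G[0,4] (¬recv ∨ ready) — fails at 7.
No j in the window works → until fails.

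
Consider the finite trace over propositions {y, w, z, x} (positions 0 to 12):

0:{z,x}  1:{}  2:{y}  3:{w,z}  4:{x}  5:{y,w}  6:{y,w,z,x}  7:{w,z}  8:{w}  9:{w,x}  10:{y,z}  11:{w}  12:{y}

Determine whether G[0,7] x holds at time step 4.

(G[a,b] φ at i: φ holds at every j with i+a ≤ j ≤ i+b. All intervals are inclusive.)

Check x at every j in [4,11]:
  j=4: true
  j=5: false
  j=6: true
  j=7: false
  j=8: false
  j=9: true
  j=10: false
  j=11: false
Fails at j=5 → formula fails.

False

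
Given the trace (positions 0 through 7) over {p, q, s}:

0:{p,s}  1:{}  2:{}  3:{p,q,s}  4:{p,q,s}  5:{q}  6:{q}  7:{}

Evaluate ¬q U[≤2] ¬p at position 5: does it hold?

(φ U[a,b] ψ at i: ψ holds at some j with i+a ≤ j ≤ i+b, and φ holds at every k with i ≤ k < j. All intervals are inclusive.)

Need some j in [5,7] with ¬p, and ¬q at every k in [5,j-1].
  j=5: ¬p holds; no prefix to check → satisfied.

Holds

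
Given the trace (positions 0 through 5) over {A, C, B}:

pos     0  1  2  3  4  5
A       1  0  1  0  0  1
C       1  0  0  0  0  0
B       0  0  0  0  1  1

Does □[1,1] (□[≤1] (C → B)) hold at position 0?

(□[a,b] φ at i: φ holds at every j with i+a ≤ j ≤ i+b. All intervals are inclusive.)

Holds

Check □[≤1] (C → B) at every j in [1,1]:
  j=1: holds on [1,2]
All positions satisfy it → formula holds.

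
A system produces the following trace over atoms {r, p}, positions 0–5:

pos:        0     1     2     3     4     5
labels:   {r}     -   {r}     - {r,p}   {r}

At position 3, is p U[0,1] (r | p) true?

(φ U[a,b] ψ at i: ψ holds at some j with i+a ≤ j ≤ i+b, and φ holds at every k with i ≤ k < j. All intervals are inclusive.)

False

Need some j in [3,4] with (r | p), and p at every k in [3,j-1].
  j=3: (r | p) false.
  j=4: (r | p) holds, but p fails at k=3 → not this j.
No j in the window works → until fails.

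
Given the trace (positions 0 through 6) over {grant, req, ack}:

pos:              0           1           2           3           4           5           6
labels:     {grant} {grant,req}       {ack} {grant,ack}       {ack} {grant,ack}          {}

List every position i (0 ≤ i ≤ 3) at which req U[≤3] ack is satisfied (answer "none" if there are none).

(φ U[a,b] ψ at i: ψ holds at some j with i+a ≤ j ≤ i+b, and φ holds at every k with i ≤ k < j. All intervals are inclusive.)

1, 2, 3

Evaluate at each i in [0,3]:
  i=0: ✗ (lhs fails at k=0 before rhs at j=2)
  i=1: ✓ (rhs at j=2; lhs holds on [1,1])
  i=2: ✓ (rhs at j=2)
  i=3: ✓ (rhs at j=3)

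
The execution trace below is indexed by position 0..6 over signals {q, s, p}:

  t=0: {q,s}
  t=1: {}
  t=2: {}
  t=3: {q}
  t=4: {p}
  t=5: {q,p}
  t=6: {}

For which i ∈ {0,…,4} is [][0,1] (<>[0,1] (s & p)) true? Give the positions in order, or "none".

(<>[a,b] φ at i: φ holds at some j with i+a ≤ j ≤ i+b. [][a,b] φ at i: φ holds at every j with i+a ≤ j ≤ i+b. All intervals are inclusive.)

none

Evaluate at each i in [0,4]:
  i=0: ✗ (fails at j=0)
  i=1: ✗ (fails at j=1)
  i=2: ✗ (fails at j=2)
  i=3: ✗ (fails at j=3)
  i=4: ✗ (fails at j=4)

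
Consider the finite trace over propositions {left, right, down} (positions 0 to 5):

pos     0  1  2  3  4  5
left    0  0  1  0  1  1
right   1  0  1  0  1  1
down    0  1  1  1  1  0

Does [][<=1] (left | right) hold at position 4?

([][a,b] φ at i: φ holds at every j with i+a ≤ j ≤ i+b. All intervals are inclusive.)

True

Check (left | right) at every j in [4,5]:
  j=4: true
  j=5: true
All positions satisfy it → formula holds.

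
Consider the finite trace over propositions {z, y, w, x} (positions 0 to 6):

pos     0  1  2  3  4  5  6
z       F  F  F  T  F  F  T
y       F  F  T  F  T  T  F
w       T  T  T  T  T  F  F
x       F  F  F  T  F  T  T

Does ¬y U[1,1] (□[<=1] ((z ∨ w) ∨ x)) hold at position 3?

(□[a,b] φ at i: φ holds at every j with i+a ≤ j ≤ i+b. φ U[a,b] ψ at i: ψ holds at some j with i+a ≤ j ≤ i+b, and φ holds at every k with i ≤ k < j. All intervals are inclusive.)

Need some j in [4,4] with □[<=1] ((z ∨ w) ∨ x), and ¬y at every k in [3,j-1].
  j=4: □[<=1] ((z ∨ w) ∨ x) holds; ¬y holds at every k in [3,3] → satisfied.

True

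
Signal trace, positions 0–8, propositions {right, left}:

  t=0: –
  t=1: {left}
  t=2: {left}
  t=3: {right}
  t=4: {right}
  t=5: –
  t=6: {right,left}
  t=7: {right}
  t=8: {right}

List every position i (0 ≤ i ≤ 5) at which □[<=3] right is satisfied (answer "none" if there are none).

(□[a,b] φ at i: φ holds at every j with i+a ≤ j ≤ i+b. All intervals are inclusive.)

Evaluate at each i in [0,5]:
  i=0: ✗ (fails at j=0)
  i=1: ✗ (fails at j=1)
  i=2: ✗ (fails at j=2)
  i=3: ✗ (fails at j=5)
  i=4: ✗ (fails at j=5)
  i=5: ✗ (fails at j=5)

none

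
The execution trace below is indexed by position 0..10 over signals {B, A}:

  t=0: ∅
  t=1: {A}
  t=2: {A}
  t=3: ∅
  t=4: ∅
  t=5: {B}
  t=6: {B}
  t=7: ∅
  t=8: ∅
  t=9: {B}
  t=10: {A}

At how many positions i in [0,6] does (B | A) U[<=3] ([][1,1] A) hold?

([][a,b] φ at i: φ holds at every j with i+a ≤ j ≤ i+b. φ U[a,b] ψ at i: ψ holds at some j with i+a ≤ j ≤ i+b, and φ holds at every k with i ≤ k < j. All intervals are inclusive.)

Evaluate at each i in [0,6]:
  i=0: ✓ (rhs at j=0)
  i=1: ✓ (rhs at j=1)
  i=2: ✗ (no rhs in [2,5])
  i=3: ✗ (no rhs in [3,6])
  i=4: ✗ (no rhs in [4,7])
  i=5: ✗ (no rhs in [5,8])
  i=6: ✗ (lhs fails at k=7 before rhs at j=9)
Positions where it holds: {0, 1} → 2.

2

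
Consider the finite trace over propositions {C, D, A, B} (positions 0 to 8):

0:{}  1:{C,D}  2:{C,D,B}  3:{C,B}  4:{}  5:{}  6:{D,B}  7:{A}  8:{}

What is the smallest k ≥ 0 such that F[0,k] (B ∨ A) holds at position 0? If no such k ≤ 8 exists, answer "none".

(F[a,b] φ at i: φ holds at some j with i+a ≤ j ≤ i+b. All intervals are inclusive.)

2

Scan j = 0,1,… for (B ∨ A):
  j=0: fails
  j=1: fails
  j=2: holds
First hit at j=2, so smallest k = 2-0 = 2.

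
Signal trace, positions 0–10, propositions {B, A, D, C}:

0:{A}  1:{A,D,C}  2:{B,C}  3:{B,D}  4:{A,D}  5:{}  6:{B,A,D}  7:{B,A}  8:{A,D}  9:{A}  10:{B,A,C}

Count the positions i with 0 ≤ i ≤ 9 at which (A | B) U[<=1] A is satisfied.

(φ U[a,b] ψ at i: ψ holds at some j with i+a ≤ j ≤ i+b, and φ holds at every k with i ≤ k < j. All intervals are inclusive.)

8

Evaluate at each i in [0,9]:
  i=0: ✓ (rhs at j=0)
  i=1: ✓ (rhs at j=1)
  i=2: ✗ (no rhs in [2,3])
  i=3: ✓ (rhs at j=4; lhs holds on [3,3])
  i=4: ✓ (rhs at j=4)
  i=5: ✗ (lhs fails at k=5 before rhs at j=6)
  i=6: ✓ (rhs at j=6)
  i=7: ✓ (rhs at j=7)
  i=8: ✓ (rhs at j=8)
  i=9: ✓ (rhs at j=9)
Positions where it holds: {0, 1, 3, 4, 6, 7, 8, 9} → 8.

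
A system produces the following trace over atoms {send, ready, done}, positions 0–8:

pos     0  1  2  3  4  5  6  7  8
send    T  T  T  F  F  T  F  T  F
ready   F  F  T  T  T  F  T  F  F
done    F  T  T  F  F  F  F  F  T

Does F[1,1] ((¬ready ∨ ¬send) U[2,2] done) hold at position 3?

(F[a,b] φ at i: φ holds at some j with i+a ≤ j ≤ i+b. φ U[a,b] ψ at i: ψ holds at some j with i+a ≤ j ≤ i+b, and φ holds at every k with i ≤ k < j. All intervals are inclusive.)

Does not hold

Check ((¬ready ∨ ¬send) U[2,2] done) at each j in [4,4]:
  j=4: fails
No position in the window satisfies it → formula fails.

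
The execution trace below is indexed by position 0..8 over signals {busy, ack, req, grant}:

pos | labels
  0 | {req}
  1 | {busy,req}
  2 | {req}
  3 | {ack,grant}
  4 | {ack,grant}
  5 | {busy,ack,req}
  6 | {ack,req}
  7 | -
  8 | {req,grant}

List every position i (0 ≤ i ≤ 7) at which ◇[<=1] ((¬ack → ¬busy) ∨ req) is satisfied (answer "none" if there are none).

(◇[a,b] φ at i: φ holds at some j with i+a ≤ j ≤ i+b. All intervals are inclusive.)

0, 1, 2, 3, 4, 5, 6, 7

Evaluate at each i in [0,7]:
  i=0: ✓ (witness j=0)
  i=1: ✓ (witness j=1)
  i=2: ✓ (witness j=2)
  i=3: ✓ (witness j=3)
  i=4: ✓ (witness j=4)
  i=5: ✓ (witness j=5)
  i=6: ✓ (witness j=6)
  i=7: ✓ (witness j=7)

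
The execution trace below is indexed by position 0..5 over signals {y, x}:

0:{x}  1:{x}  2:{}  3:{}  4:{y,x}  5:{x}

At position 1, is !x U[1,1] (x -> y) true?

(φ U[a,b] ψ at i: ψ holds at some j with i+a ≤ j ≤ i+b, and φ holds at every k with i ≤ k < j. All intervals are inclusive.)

False

Need some j in [2,2] with (x -> y), and !x at every k in [1,j-1].
  j=2: (x -> y) holds, but !x fails at k=1 → not this j.
No j in the window works → until fails.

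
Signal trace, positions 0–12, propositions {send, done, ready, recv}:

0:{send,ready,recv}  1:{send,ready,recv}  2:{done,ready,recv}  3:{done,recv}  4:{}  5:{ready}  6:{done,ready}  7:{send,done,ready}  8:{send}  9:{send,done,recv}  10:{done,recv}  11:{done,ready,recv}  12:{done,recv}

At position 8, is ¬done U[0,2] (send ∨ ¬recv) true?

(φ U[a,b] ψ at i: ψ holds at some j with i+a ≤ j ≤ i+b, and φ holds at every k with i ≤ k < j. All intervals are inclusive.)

True

Need some j in [8,10] with (send ∨ ¬recv), and ¬done at every k in [8,j-1].
  j=8: (send ∨ ¬recv) holds; no prefix to check → satisfied.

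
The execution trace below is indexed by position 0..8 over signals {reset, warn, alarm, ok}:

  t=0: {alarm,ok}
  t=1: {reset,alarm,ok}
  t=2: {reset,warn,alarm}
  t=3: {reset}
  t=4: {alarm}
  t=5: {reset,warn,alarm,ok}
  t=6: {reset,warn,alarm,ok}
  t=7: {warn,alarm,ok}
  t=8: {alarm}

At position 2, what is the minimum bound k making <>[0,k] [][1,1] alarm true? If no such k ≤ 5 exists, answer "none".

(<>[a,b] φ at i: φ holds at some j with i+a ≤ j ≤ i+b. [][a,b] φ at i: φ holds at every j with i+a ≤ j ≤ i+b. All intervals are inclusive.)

1

Scan j = 2,3,… for [][1,1] alarm:
  j=2: fails
  j=3: holds
First hit at j=3, so smallest k = 3-2 = 1.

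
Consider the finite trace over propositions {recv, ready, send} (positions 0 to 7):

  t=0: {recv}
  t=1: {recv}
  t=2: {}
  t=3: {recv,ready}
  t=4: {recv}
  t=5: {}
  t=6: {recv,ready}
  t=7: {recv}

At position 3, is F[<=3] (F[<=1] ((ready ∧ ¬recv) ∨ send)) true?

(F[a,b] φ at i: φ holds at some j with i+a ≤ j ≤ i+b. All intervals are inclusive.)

Does not hold

Check F[<=1] ((ready ∧ ¬recv) ∨ send) at each j in [3,6]:
  j=3: fails (none in [3,4])
  j=4: fails (none in [4,5])
  j=5: fails (none in [5,6])
  j=6: fails (none in [6,7])
No position in the window satisfies it → formula fails.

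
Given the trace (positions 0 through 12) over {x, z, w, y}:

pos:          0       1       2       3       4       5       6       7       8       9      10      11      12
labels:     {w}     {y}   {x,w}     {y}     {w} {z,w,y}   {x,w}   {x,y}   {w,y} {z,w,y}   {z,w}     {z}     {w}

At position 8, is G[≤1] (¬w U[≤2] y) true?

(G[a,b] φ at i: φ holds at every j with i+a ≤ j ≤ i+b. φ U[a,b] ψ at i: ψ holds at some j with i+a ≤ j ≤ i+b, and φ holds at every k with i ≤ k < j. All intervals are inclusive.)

Yes

Check (¬w U[≤2] y) at every j in [8,9]:
  j=8: holds
  j=9: holds
All positions satisfy it → formula holds.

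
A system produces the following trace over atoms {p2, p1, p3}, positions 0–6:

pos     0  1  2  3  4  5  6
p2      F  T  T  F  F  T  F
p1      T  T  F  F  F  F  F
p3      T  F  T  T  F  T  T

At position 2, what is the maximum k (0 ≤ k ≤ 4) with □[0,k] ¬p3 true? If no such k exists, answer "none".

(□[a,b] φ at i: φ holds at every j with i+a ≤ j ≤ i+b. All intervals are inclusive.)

none

¬p3 must hold from j=2 onward; find where it first fails.
  j=2: fails → no k works.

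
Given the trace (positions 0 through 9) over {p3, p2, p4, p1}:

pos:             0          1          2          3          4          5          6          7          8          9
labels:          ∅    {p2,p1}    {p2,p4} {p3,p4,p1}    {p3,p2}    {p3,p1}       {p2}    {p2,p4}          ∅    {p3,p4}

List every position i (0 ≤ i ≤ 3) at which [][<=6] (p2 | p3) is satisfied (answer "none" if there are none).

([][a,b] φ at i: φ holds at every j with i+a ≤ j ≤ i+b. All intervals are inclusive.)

Evaluate at each i in [0,3]:
  i=0: ✗ (fails at j=0)
  i=1: ✓ (all of [1,7])
  i=2: ✗ (fails at j=8)
  i=3: ✗ (fails at j=8)

1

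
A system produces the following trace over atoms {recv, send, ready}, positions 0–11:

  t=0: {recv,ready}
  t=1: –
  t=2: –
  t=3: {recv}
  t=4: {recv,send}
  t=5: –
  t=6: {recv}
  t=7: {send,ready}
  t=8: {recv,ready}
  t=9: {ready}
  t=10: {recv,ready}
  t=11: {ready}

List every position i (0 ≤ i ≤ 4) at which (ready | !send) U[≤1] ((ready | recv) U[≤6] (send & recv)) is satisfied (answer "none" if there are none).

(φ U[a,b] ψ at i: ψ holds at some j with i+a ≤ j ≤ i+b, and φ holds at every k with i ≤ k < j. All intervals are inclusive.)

Evaluate at each i in [0,4]:
  i=0: ✗ (no rhs in [0,1])
  i=1: ✗ (no rhs in [1,2])
  i=2: ✓ (rhs at j=3; lhs holds on [2,2])
  i=3: ✓ (rhs at j=3)
  i=4: ✓ (rhs at j=4)

2, 3, 4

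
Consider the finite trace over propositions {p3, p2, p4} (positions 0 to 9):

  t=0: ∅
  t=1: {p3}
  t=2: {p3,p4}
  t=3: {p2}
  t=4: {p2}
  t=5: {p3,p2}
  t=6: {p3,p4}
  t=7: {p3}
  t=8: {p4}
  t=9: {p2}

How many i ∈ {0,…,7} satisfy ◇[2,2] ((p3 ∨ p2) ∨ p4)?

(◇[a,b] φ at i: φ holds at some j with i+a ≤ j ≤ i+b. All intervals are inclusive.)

8

Evaluate at each i in [0,7]:
  i=0: ✓ (witness j=2)
  i=1: ✓ (witness j=3)
  i=2: ✓ (witness j=4)
  i=3: ✓ (witness j=5)
  i=4: ✓ (witness j=6)
  i=5: ✓ (witness j=7)
  i=6: ✓ (witness j=8)
  i=7: ✓ (witness j=9)
Positions where it holds: {0, 1, 2, 3, 4, 5, 6, 7} → 8.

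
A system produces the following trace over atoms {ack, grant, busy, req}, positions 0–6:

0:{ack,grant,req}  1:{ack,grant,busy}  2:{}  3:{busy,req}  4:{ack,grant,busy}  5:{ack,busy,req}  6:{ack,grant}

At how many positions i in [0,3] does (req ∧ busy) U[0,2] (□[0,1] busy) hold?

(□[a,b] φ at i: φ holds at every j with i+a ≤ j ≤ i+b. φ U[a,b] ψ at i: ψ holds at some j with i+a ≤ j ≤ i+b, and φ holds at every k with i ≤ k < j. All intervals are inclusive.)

Evaluate at each i in [0,3]:
  i=0: ✗ (no rhs in [0,2])
  i=1: ✗ (lhs fails at k=1 before rhs at j=3)
  i=2: ✗ (lhs fails at k=2 before rhs at j=3)
  i=3: ✓ (rhs at j=3)
Positions where it holds: {3} → 1.

1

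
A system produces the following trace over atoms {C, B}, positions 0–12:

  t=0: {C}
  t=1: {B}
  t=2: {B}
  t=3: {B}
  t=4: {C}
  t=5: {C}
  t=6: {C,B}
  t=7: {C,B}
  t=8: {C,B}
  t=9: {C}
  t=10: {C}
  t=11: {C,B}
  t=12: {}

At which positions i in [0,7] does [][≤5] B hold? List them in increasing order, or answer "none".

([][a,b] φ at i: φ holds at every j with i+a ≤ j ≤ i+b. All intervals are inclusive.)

none

Evaluate at each i in [0,7]:
  i=0: ✗ (fails at j=0)
  i=1: ✗ (fails at j=4)
  i=2: ✗ (fails at j=4)
  i=3: ✗ (fails at j=4)
  i=4: ✗ (fails at j=4)
  i=5: ✗ (fails at j=5)
  i=6: ✗ (fails at j=9)
  i=7: ✗ (fails at j=9)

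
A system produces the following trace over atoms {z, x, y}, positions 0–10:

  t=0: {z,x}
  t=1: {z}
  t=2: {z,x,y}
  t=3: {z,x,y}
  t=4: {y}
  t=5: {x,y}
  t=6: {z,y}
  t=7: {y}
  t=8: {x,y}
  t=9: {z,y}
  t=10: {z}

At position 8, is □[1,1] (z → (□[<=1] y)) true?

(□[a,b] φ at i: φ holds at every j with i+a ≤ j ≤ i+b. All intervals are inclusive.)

No

Check (z → (□[<=1] y)) at every j in [9,9]:
  j=9: antecedent true; consequent fails at 10 → ✗
Fails at j=9 → formula fails.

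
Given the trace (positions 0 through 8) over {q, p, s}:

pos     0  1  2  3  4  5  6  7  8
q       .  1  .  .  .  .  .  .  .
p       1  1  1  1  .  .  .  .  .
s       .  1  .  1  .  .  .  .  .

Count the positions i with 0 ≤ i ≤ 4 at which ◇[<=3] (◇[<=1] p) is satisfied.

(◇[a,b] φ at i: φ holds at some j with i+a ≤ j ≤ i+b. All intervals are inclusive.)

Evaluate at each i in [0,4]:
  i=0: ✓ (witness j=0)
  i=1: ✓ (witness j=1)
  i=2: ✓ (witness j=2)
  i=3: ✓ (witness j=3)
  i=4: ✗ (none in [4,7])
Positions where it holds: {0, 1, 2, 3} → 4.

4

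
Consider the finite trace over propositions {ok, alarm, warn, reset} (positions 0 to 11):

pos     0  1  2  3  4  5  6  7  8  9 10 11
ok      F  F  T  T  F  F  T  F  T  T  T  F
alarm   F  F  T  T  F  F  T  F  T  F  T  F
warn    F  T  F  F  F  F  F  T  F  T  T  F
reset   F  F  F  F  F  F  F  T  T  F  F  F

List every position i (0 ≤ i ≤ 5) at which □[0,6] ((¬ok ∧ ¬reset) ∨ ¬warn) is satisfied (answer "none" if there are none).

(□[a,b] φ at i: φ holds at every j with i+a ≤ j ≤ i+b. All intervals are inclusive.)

Evaluate at each i in [0,5]:
  i=0: ✓ (all of [0,6])
  i=1: ✗ (fails at j=7)
  i=2: ✗ (fails at j=7)
  i=3: ✗ (fails at j=7)
  i=4: ✗ (fails at j=7)
  i=5: ✗ (fails at j=7)

0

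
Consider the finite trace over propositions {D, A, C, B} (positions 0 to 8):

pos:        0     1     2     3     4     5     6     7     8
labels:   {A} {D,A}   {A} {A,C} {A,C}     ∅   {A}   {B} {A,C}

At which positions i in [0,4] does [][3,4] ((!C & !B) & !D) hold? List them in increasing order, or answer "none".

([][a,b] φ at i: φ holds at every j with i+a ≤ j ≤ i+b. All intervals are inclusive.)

2

Evaluate at each i in [0,4]:
  i=0: ✗ (fails at j=3)
  i=1: ✗ (fails at j=4)
  i=2: ✓ (all of [5,6])
  i=3: ✗ (fails at j=7)
  i=4: ✗ (fails at j=7)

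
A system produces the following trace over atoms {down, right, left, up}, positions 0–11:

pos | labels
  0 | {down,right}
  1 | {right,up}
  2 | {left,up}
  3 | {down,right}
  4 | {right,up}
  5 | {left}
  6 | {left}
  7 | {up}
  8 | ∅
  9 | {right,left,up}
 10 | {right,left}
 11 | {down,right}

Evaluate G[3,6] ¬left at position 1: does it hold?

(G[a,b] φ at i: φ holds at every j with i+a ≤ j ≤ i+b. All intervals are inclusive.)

Check ¬left at every j in [4,7]:
  j=4: true
  j=5: false
  j=6: false
  j=7: true
Fails at j=5 → formula fails.

False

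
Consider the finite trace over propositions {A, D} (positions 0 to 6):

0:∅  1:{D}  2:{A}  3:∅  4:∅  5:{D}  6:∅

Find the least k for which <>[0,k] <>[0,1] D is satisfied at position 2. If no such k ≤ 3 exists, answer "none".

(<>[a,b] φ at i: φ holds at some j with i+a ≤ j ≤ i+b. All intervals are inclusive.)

2

Scan j = 2,3,… for <>[0,1] D:
  j=2: fails
  j=3: fails
  j=4: holds
First hit at j=4, so smallest k = 4-2 = 2.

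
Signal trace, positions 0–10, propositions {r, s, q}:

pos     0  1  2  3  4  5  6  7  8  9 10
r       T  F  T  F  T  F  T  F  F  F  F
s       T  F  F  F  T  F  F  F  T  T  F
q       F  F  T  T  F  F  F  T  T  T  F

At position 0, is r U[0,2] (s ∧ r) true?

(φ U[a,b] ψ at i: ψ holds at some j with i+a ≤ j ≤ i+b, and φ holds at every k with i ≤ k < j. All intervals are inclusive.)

Need some j in [0,2] with (s ∧ r), and r at every k in [0,j-1].
  j=0: (s ∧ r) holds; no prefix to check → satisfied.

True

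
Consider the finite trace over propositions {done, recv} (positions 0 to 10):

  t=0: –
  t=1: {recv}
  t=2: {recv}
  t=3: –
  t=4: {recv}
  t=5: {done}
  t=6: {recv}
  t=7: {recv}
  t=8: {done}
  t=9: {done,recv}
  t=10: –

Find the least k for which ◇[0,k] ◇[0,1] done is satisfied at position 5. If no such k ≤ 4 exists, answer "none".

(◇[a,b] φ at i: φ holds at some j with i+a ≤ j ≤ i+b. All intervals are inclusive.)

Scan j = 5,6,… for ◇[0,1] done:
  j=5: holds
First hit at j=5, so smallest k = 5-5 = 0.

0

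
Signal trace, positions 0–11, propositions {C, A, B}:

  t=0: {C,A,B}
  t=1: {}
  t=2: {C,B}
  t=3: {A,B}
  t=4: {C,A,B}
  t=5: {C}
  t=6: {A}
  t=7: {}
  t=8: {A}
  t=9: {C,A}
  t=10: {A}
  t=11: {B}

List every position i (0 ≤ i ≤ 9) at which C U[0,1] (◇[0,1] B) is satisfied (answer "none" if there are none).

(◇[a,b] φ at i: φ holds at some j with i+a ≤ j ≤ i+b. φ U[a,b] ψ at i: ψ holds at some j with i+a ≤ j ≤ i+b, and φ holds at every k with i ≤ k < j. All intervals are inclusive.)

Evaluate at each i in [0,9]:
  i=0: ✓ (rhs at j=0)
  i=1: ✓ (rhs at j=1)
  i=2: ✓ (rhs at j=2)
  i=3: ✓ (rhs at j=3)
  i=4: ✓ (rhs at j=4)
  i=5: ✗ (no rhs in [5,6])
  i=6: ✗ (no rhs in [6,7])
  i=7: ✗ (no rhs in [7,8])
  i=8: ✗ (no rhs in [8,9])
  i=9: ✓ (rhs at j=10; lhs holds on [9,9])

0, 1, 2, 3, 4, 9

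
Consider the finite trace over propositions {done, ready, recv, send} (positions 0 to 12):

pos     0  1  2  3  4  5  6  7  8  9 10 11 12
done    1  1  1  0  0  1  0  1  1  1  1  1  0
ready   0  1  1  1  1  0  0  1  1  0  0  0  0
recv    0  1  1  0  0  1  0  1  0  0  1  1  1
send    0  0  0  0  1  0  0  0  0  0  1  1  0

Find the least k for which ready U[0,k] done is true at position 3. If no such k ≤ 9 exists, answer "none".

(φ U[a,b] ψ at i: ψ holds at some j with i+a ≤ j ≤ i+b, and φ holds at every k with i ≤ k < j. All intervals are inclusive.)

Need earliest j ≥ 3 with done, and ready at every k in [3,j-1].
  j=3: rhs fails.
  j=4: rhs fails.
  j=5: rhs holds; lhs holds on [3,4]. k = 2.

2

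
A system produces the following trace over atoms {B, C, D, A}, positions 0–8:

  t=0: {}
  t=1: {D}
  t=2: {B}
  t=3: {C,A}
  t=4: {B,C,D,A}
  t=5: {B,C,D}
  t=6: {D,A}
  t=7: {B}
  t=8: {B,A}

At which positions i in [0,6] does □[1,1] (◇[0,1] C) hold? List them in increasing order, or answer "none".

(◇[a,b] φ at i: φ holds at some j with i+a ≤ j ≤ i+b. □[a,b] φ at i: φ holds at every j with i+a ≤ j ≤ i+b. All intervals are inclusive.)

Evaluate at each i in [0,6]:
  i=0: ✗ (fails at j=1)
  i=1: ✓ (all of [2,2])
  i=2: ✓ (all of [3,3])
  i=3: ✓ (all of [4,4])
  i=4: ✓ (all of [5,5])
  i=5: ✗ (fails at j=6)
  i=6: ✗ (fails at j=7)

1, 2, 3, 4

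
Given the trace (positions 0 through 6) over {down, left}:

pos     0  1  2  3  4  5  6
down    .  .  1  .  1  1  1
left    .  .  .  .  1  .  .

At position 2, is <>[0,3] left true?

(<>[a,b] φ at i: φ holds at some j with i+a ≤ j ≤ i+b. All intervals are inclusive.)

True

Check left at each j in [2,5]:
  j=2: false
  j=3: false
  j=4: true
  j=5: false
Found at j=4 → formula holds.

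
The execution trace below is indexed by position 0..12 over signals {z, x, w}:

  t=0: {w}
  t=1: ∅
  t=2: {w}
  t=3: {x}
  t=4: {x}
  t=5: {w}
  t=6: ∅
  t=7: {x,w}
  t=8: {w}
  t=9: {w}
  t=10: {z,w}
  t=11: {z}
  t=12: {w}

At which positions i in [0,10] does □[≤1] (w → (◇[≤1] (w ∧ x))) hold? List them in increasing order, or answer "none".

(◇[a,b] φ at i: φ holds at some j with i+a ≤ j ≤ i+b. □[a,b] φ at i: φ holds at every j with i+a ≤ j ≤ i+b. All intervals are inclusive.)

3, 6

Evaluate at each i in [0,10]:
  i=0: ✗ (fails at j=0)
  i=1: ✗ (fails at j=2)
  i=2: ✗ (fails at j=2)
  i=3: ✓ (all of [3,4])
  i=4: ✗ (fails at j=5)
  i=5: ✗ (fails at j=5)
  i=6: ✓ (all of [6,7])
  i=7: ✗ (fails at j=8)
  i=8: ✗ (fails at j=8)
  i=9: ✗ (fails at j=9)
  i=10: ✗ (fails at j=10)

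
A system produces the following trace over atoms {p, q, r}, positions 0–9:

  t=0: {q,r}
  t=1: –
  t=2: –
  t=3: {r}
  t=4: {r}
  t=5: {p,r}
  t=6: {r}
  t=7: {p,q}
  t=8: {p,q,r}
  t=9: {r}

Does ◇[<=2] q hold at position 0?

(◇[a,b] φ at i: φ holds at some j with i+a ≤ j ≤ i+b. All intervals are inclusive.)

Check q at each j in [0,2]:
  j=0: true
  j=1: false
  j=2: false
Found at j=0 → formula holds.

Yes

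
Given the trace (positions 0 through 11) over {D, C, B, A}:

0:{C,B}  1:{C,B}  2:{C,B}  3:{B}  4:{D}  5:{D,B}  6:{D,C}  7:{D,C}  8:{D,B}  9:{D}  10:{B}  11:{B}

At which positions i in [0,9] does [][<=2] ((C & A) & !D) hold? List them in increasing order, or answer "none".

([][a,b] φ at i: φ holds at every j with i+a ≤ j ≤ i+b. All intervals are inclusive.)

Evaluate at each i in [0,9]:
  i=0: ✗ (fails at j=0)
  i=1: ✗ (fails at j=1)
  i=2: ✗ (fails at j=2)
  i=3: ✗ (fails at j=3)
  i=4: ✗ (fails at j=4)
  i=5: ✗ (fails at j=5)
  i=6: ✗ (fails at j=6)
  i=7: ✗ (fails at j=7)
  i=8: ✗ (fails at j=8)
  i=9: ✗ (fails at j=9)

none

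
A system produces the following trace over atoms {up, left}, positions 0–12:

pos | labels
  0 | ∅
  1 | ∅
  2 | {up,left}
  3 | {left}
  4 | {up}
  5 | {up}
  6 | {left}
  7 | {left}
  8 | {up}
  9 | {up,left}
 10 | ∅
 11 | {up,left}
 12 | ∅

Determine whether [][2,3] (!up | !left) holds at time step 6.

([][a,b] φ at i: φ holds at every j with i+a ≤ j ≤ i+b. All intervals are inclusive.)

False

Check (!up | !left) at every j in [8,9]:
  j=8: true
  j=9: false
Fails at j=9 → formula fails.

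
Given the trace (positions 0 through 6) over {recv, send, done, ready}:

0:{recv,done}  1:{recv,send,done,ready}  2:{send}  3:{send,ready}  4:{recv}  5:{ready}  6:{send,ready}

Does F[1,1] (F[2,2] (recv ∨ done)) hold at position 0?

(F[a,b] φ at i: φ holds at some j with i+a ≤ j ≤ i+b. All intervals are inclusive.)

Check F[2,2] (recv ∨ done) at each j in [1,1]:
  j=1: fails (none in [3,3])
No position in the window satisfies it → formula fails.

Does not hold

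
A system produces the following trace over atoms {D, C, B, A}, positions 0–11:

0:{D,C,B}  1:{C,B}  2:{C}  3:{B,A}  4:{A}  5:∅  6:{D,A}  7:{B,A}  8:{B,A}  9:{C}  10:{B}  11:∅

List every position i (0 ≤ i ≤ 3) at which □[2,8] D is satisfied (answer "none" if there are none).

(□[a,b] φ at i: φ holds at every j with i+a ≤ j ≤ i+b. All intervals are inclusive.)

Evaluate at each i in [0,3]:
  i=0: ✗ (fails at j=2)
  i=1: ✗ (fails at j=3)
  i=2: ✗ (fails at j=4)
  i=3: ✗ (fails at j=5)

none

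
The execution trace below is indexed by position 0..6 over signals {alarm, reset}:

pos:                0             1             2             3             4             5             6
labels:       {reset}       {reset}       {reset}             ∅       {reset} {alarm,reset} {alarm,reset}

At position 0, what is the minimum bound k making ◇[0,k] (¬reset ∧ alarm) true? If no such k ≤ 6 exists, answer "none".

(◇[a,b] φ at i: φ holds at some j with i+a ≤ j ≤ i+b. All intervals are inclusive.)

none

Scan j = 0,1,… for (¬reset ∧ alarm):
  j=0: fails
  j=1: fails
  j=2: fails
  j=3: fails
  j=4: fails
  j=5: fails
  j=6: fails
No j in [0,6] satisfies it → none.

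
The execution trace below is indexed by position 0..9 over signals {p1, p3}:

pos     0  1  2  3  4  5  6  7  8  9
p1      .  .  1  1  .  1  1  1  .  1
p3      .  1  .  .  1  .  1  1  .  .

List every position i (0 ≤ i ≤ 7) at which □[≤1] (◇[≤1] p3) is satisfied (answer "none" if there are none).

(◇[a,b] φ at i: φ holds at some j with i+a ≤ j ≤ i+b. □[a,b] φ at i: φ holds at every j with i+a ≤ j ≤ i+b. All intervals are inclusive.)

0, 3, 4, 5, 6

Evaluate at each i in [0,7]:
  i=0: ✓ (all of [0,1])
  i=1: ✗ (fails at j=2)
  i=2: ✗ (fails at j=2)
  i=3: ✓ (all of [3,4])
  i=4: ✓ (all of [4,5])
  i=5: ✓ (all of [5,6])
  i=6: ✓ (all of [6,7])
  i=7: ✗ (fails at j=8)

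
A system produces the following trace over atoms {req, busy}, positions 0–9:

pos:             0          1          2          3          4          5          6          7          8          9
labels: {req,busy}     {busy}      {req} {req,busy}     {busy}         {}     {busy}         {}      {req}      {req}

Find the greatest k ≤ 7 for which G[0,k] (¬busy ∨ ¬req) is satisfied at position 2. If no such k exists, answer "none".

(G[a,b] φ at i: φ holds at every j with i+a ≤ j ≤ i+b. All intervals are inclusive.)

(¬busy ∨ ¬req) must hold from j=2 onward; find where it first fails.
  j=2: holds
  j=3: fails
Holds on [2,2], so largest k = 0.

0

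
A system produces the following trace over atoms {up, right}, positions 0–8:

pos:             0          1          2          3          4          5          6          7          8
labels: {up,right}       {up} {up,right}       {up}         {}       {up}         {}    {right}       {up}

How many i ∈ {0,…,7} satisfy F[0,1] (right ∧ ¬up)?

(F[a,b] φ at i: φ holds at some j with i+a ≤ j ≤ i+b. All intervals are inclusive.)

Evaluate at each i in [0,7]:
  i=0: ✗ (none in [0,1])
  i=1: ✗ (none in [1,2])
  i=2: ✗ (none in [2,3])
  i=3: ✗ (none in [3,4])
  i=4: ✗ (none in [4,5])
  i=5: ✗ (none in [5,6])
  i=6: ✓ (witness j=7)
  i=7: ✓ (witness j=7)
Positions where it holds: {6, 7} → 2.

2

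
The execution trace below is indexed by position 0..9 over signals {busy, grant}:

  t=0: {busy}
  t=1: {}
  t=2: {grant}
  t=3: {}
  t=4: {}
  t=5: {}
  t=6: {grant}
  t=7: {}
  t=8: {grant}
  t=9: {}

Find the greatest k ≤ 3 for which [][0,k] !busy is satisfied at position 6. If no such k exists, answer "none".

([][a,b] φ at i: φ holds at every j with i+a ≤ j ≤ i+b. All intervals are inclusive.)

!busy must hold from j=6 onward; find where it first fails.
  j=6: holds
  j=7: holds
  j=8: holds
  j=9: holds
Holds through j=9; largest k = 3.

3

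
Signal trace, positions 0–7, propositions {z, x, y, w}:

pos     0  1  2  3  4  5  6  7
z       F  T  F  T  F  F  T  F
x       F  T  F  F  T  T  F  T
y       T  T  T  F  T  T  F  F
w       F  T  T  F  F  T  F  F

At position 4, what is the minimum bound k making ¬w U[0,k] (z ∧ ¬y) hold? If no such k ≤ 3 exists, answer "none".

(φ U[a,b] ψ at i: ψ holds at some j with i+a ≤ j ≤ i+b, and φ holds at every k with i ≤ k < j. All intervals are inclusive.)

Need earliest j ≥ 4 with (z ∧ ¬y), and ¬w at every k in [4,j-1].
  j=4: rhs fails.
  j=5: rhs fails.
  j=6: rhs holds but lhs fails at k=5.
  j=7: rhs fails.
No witness within the range → none.

none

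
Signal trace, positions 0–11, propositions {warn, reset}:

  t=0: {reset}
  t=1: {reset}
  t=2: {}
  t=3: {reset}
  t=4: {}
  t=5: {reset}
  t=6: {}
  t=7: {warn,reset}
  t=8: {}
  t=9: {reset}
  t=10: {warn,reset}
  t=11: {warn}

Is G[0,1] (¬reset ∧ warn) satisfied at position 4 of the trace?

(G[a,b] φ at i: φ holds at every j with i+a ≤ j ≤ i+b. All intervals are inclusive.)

Check (¬reset ∧ warn) at every j in [4,5]:
  j=4: false
  j=5: false
Fails at j=4 → formula fails.

Does not hold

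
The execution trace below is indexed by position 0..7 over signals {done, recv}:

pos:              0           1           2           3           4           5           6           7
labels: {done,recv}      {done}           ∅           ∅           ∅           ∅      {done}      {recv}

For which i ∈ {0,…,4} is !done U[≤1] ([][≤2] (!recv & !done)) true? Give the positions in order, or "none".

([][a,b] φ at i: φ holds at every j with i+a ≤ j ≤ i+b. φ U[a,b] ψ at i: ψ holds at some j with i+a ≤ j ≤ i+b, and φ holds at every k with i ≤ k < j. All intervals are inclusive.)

Evaluate at each i in [0,4]:
  i=0: ✗ (no rhs in [0,1])
  i=1: ✗ (lhs fails at k=1 before rhs at j=2)
  i=2: ✓ (rhs at j=2)
  i=3: ✓ (rhs at j=3)
  i=4: ✗ (no rhs in [4,5])

2, 3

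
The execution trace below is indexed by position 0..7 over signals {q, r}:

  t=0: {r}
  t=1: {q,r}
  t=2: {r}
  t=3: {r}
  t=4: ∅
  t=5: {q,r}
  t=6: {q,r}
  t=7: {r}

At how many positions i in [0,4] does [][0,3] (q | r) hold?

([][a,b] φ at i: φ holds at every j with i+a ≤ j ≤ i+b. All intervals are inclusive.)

Evaluate at each i in [0,4]:
  i=0: ✓ (all of [0,3])
  i=1: ✗ (fails at j=4)
  i=2: ✗ (fails at j=4)
  i=3: ✗ (fails at j=4)
  i=4: ✗ (fails at j=4)
Positions where it holds: {0} → 1.

1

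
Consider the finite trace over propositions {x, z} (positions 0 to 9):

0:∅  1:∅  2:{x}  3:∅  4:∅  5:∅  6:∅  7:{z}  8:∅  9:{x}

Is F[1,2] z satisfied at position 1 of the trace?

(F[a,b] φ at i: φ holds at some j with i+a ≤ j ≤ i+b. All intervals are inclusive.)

Check z at each j in [2,3]:
  j=2: false
  j=3: false
No position in the window satisfies it → formula fails.

False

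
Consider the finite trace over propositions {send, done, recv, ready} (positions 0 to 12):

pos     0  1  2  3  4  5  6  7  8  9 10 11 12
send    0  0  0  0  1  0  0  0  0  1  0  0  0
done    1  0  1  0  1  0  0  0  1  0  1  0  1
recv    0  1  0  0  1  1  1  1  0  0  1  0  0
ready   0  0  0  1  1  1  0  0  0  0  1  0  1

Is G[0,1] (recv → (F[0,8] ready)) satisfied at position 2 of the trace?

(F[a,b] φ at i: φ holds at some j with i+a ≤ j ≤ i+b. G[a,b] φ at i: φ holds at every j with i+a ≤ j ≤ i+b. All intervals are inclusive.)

Check (recv → (F[0,8] ready)) at every j in [2,3]:
  j=2: antecedent false → ✓
  j=3: antecedent false → ✓
All positions satisfy it → formula holds.

True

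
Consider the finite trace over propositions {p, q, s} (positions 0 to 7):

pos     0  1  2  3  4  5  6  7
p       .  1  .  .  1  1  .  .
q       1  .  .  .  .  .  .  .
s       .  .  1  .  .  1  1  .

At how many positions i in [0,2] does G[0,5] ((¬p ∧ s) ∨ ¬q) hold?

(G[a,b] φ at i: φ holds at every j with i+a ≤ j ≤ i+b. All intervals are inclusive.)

2

Evaluate at each i in [0,2]:
  i=0: ✗ (fails at j=0)
  i=1: ✓ (all of [1,6])
  i=2: ✓ (all of [2,7])
Positions where it holds: {1, 2} → 2.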